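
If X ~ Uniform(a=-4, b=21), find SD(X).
7.2169

We have X ~ Uniform(a=-4, b=21).

For a Uniform distribution with a=-4, b=21:
σ = √Var(X) = 7.2169

The standard deviation is the square root of the variance.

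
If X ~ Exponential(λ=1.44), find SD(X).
0.6944

We have X ~ Exponential(λ=1.44).

For an Exponential distribution with λ=1.44:
σ = √Var(X) = 0.6944

The standard deviation is the square root of the variance.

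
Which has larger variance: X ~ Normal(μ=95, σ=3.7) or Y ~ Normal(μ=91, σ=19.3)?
Y has larger variance (372.4900 > 13.6900)

Compute the variance for each distribution:

X ~ Normal(μ=95, σ=3.7):
Var(X) = 13.6900

Y ~ Normal(μ=91, σ=19.3):
Var(Y) = 372.4900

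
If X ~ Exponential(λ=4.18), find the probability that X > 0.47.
0.140212

We have X ~ Exponential(λ=4.18).

P(X > 0.47) = 1 - P(X ≤ 0.47)
                = 1 - F(0.47)
                = 1 - 0.859788
                = 0.140212

So there's approximately a 14.0% chance that X exceeds 0.47.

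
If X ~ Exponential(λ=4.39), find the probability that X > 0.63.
0.062932

We have X ~ Exponential(λ=4.39).

P(X > 0.63) = 1 - P(X ≤ 0.63)
                = 1 - F(0.63)
                = 1 - 0.937068
                = 0.062932

So there's approximately a 6.3% chance that X exceeds 0.63.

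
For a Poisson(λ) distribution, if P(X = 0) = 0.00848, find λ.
λ = 4.7700

For a Poisson(λ) distribution, the PMF at 0 is:
P(X = 0) = λ^0 e^(-λ) / 0! = e^(-λ)

Given P(X = 0) = 0.00848:
e^(-λ) = 0.00848
-λ = ln(0.00848)
λ = -ln(0.00848) = 4.7700

Verification: e^(-4.7700) = 0.00848 ✓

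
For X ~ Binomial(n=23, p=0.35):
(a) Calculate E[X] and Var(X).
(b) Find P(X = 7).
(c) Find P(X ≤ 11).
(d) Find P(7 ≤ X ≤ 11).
(a) E[X] = 8.0500, Var(X) = 5.2325
(b) P(X = 7) = 0.160153
(c) P(X ≤ 11) = 0.931759
(d) P(7 ≤ X ≤ 11) = 0.678342

We have X ~ Binomial(n=23, p=0.35).

(a) Moments:
E[X] = 8.0500
Var(X) = 5.2325
σ = √Var(X) = 2.2875

(b) Point probability using PMF:
P(X = 7) = 0.160153

(c) Cumulative probability using CDF:
P(X ≤ 11) = F(11) = 0.931759

(d) Range probability:
P(7 ≤ X ≤ 11) = P(X ≤ 11) - P(X ≤ 6)
                   = F(11) - F(6)
                   = 0.931759 - 0.253416
                   = 0.678342

This means approximately 67.8% of outcomes fall in the interval [7, 11].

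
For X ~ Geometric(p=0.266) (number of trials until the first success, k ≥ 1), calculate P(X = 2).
0.195244

We have X ~ Geometric(p=0.266) (number of trials until the first success, k ≥ 1).

For a Geometric distribution, the PMF gives us the probability of each outcome.

Using the PMF formula:
P(X = 2) = 0.195244

Rounded to 4 decimal places: 0.1952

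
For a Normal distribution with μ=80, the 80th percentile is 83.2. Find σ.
σ = 3.8022

For X ~ Normal(μ, σ), the p-th percentile satisfies x = μ + z_p × σ,
where z_p = Φ⁻¹(p) is the standard normal quantile.

Step 1: z_{0.8} = Φ⁻¹(0.8) = 0.8416

Step 2: Solve for σ:
83.2 = 80 + 0.8416 × σ
σ = (83.2 - 80) / 0.8416
σ = 3.20 / 0.8416
σ = 3.8022

Verification: μ + z × σ = 80 + 0.8416 × 3.8022 = 83.20 ✓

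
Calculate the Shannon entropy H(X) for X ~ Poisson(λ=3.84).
2.0649 nats

We have X ~ Poisson(λ=3.84).

The Shannon entropy measures the uncertainty or information content of the distribution.

For a Poisson distribution with λ=3.84:
H(X) = 2.0649 nats

(In bits, this would be 2.9790 bits.)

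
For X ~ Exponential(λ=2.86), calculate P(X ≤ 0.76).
0.886233

We have X ~ Exponential(λ=2.86).

The CDF gives us P(X ≤ k).

Using the CDF:
P(X ≤ 0.76) = 0.886233

This means there's approximately a 88.6% chance that X is at most 0.76.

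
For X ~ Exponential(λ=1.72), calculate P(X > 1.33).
0.101510

We have X ~ Exponential(λ=1.72).

P(X > 1.33) = 1 - P(X ≤ 1.33)
                = 1 - F(1.33)
                = 1 - 0.898490
                = 0.101510

So there's approximately a 10.2% chance that X exceeds 1.33.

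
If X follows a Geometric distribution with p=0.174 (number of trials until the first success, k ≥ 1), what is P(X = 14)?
0.014497

We have X ~ Geometric(p=0.174) (number of trials until the first success, k ≥ 1).

For a Geometric distribution, the PMF gives us the probability of each outcome.

Using the PMF formula:
P(X = 14) = 0.014497

Rounded to 4 decimal places: 0.0145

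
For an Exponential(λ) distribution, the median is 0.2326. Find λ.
λ = 2.9800

For X ~ Exponential(λ), the CDF is F(x) = 1 - e^(-λx).
The median m satisfies F(m) = 0.5:
1 - e^(-λm) = 0.5
e^(-λm) = 0.5
λm = ln(2)
m = ln(2) / λ

Given m = 0.2326:
λ = ln(2) / 0.2326 = 0.693147 / 0.2326 = 2.9800

Verification: ln(2) / 2.9800 = 0.2326 ✓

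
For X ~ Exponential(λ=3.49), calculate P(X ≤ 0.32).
0.672674

We have X ~ Exponential(λ=3.49).

The CDF gives us P(X ≤ k).

Using the CDF:
P(X ≤ 0.32) = 0.672674

This means there's approximately a 67.3% chance that X is at most 0.32.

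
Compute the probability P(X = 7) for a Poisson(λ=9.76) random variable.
0.096606

We have X ~ Poisson(λ=9.76).

For a Poisson distribution, the PMF gives us the probability of each outcome.

Using the PMF formula:
P(X = 7) = 0.096606

Rounded to 4 decimal places: 0.0966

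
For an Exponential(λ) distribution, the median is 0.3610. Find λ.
λ = 1.9201

For X ~ Exponential(λ), the CDF is F(x) = 1 - e^(-λx).
The median m satisfies F(m) = 0.5:
1 - e^(-λm) = 0.5
e^(-λm) = 0.5
λm = ln(2)
m = ln(2) / λ

Given m = 0.3610:
λ = ln(2) / 0.3610 = 0.693147 / 0.3610 = 1.9201

Verification: ln(2) / 1.9201 = 0.3610 ✓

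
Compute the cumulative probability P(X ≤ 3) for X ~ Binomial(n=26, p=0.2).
0.206840

We have X ~ Binomial(n=26, p=0.2).

The CDF gives us P(X ≤ k).

Using the CDF:
P(X ≤ 3) = 0.206840

This means there's approximately a 20.7% chance that X is at most 3.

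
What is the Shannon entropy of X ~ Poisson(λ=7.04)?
2.3818 nats

We have X ~ Poisson(λ=7.04).

The Shannon entropy measures the uncertainty or information content of the distribution.

For a Poisson distribution with λ=7.04:
H(X) = 2.3818 nats

(In bits, this would be 3.4362 bits.)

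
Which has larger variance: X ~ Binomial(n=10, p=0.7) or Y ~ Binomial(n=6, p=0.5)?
X has larger variance (2.1000 > 1.5000)

Compute the variance for each distribution:

X ~ Binomial(n=10, p=0.7):
Var(X) = 2.1000

Y ~ Binomial(n=6, p=0.5):
Var(Y) = 1.5000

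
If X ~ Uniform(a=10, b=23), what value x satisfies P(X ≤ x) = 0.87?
21.3100

We have X ~ Uniform(a=10, b=23).

We want to find x such that P(X ≤ x) = 0.87.

This is the 87th percentile, which means 87% of values fall below this point.

Using the inverse CDF (quantile function):
x = F⁻¹(0.87) = 21.3100

Verification: P(X ≤ 21.3100) = 0.87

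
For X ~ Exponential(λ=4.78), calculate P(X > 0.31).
0.227228

We have X ~ Exponential(λ=4.78).

P(X > 0.31) = 1 - P(X ≤ 0.31)
                = 1 - F(0.31)
                = 1 - 0.772772
                = 0.227228

So there's approximately a 22.7% chance that X exceeds 0.31.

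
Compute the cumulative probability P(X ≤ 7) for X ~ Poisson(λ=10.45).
0.182387

We have X ~ Poisson(λ=10.45).

The CDF gives us P(X ≤ k).

Using the CDF:
P(X ≤ 7) = 0.182387

This means there's approximately a 18.2% chance that X is at most 7.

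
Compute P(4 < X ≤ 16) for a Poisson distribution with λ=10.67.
0.936446

We have X ~ Poisson(λ=10.67).

To find P(4 < X ≤ 16), we use:
P(4 < X ≤ 16) = P(X ≤ 16) - P(X ≤ 4)
                 = F(16) - F(4)
                 = 0.955290 - 0.018844
                 = 0.936446

So there's approximately a 93.6% chance that X falls in this range.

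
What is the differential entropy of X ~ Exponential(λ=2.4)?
0.1245 nats

We have X ~ Exponential(λ=2.4).

The differential entropy measures the uncertainty or information content of the distribution.

For an Exponential distribution with λ=2.4:
h(X) = 0.1245 nats

(In bits, this would be 0.1797 bits.)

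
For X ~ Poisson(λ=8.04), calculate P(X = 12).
0.049092

We have X ~ Poisson(λ=8.04).

For a Poisson distribution, the PMF gives us the probability of each outcome.

Using the PMF formula:
P(X = 12) = 0.049092

Rounded to 4 decimal places: 0.0491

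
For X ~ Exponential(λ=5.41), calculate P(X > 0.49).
0.070588

We have X ~ Exponential(λ=5.41).

P(X > 0.49) = 1 - P(X ≤ 0.49)
                = 1 - F(0.49)
                = 1 - 0.929412
                = 0.070588

So there's approximately a 7.1% chance that X exceeds 0.49.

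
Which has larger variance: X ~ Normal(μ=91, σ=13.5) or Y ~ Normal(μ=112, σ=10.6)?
X has larger variance (182.2500 > 112.3600)

Compute the variance for each distribution:

X ~ Normal(μ=91, σ=13.5):
Var(X) = 182.2500

Y ~ Normal(μ=112, σ=10.6):
Var(Y) = 112.3600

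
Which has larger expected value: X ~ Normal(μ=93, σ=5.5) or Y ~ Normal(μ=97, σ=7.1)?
Y has larger mean (97.0000 > 93.0000)

Compute the expected value for each distribution:

X ~ Normal(μ=93, σ=5.5):
E[X] = 93.0000

Y ~ Normal(μ=97, σ=7.1):
E[Y] = 97.0000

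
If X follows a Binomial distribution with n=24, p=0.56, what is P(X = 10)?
0.060639

We have X ~ Binomial(n=24, p=0.56).

For a Binomial distribution, the PMF gives us the probability of each outcome.

Using the PMF formula:
P(X = 10) = 0.060639

Rounded to 4 decimal places: 0.0606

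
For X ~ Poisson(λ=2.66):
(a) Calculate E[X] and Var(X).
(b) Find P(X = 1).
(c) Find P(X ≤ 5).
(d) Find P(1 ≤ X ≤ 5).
(a) E[X] = 2.6600, Var(X) = 2.6600
(b) P(X = 1) = 0.186062
(c) P(X ≤ 5) = 0.946428
(d) P(1 ≤ X ≤ 5) = 0.876480

We have X ~ Poisson(λ=2.66).

(a) Moments:
E[X] = 2.6600
Var(X) = 2.6600
σ = √Var(X) = 1.6310

(b) Point probability using PMF:
P(X = 1) = 0.186062

(c) Cumulative probability using CDF:
P(X ≤ 5) = F(5) = 0.946428

(d) Range probability:
P(1 ≤ X ≤ 5) = P(X ≤ 5) - P(X ≤ 0)
                   = F(5) - F(0)
                   = 0.946428 - 0.069948
                   = 0.876480

This means approximately 87.6% of outcomes fall in the interval [1, 5].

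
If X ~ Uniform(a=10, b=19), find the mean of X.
14.5000

We have X ~ Uniform(a=10, b=19).

For a Uniform distribution with a=10, b=19:
E[X] = 14.5000

This is the expected (average) value of X.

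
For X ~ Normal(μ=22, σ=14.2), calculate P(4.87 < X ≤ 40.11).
0.785064

We have X ~ Normal(μ=22, σ=14.2).

To find P(4.87 < X ≤ 40.11), we use:
P(4.87 < X ≤ 40.11) = P(X ≤ 40.11) - P(X ≤ 4.87)
                 = F(40.11) - F(4.87)
                 = 0.898908 - 0.113844
                 = 0.785064

So there's approximately a 78.5% chance that X falls in this range.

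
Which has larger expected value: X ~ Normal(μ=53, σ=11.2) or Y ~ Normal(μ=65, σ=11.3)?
Y has larger mean (65.0000 > 53.0000)

Compute the expected value for each distribution:

X ~ Normal(μ=53, σ=11.2):
E[X] = 53.0000

Y ~ Normal(μ=65, σ=11.3):
E[Y] = 65.0000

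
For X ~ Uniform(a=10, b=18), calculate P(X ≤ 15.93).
0.741250

We have X ~ Uniform(a=10, b=18).

The CDF gives us P(X ≤ k).

Using the CDF:
P(X ≤ 15.93) = 0.741250

This means there's approximately a 74.1% chance that X is at most 15.93.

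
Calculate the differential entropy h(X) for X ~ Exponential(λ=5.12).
-0.6332 nats

We have X ~ Exponential(λ=5.12).

The differential entropy measures the uncertainty or information content of the distribution.

For an Exponential distribution with λ=5.12:
h(X) = -0.6332 nats

(In bits, this would be -0.9134 bits.)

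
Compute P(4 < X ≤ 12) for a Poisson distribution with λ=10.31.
0.737398

We have X ~ Poisson(λ=10.31).

To find P(4 < X ≤ 12), we use:
P(4 < X ≤ 12) = P(X ≤ 12) - P(X ≤ 4)
                 = F(12) - F(4)
                 = 0.761303 - 0.023905
                 = 0.737398

So there's approximately a 73.7% chance that X falls in this range.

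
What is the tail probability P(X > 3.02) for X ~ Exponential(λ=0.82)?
0.084045

We have X ~ Exponential(λ=0.82).

P(X > 3.02) = 1 - P(X ≤ 3.02)
                = 1 - F(3.02)
                = 1 - 0.915955
                = 0.084045

So there's approximately a 8.4% chance that X exceeds 3.02.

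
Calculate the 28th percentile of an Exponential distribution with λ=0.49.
0.6704

We have X ~ Exponential(λ=0.49).

We want to find x such that P(X ≤ x) = 0.28.

This is the 28th percentile, which means 28% of values fall below this point.

Using the inverse CDF (quantile function):
x = F⁻¹(0.28) = 0.6704

Verification: P(X ≤ 0.6704) = 0.28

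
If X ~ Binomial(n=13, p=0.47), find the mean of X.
6.1100

We have X ~ Binomial(n=13, p=0.47).

For a Binomial distribution with n=13, p=0.47:
E[X] = 6.1100

This is the expected (average) value of X.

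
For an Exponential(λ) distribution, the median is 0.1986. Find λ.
λ = 3.4902

For X ~ Exponential(λ), the CDF is F(x) = 1 - e^(-λx).
The median m satisfies F(m) = 0.5:
1 - e^(-λm) = 0.5
e^(-λm) = 0.5
λm = ln(2)
m = ln(2) / λ

Given m = 0.1986:
λ = ln(2) / 0.1986 = 0.693147 / 0.1986 = 3.4902

Verification: ln(2) / 3.4902 = 0.1986 ✓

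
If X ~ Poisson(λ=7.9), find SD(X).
2.8107

We have X ~ Poisson(λ=7.9).

For a Poisson distribution with λ=7.9:
σ = √Var(X) = 2.8107

The standard deviation is the square root of the variance.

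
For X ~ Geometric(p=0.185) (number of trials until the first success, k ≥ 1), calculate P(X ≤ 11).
0.894626

We have X ~ Geometric(p=0.185) (number of trials until the first success, k ≥ 1).

The CDF gives us P(X ≤ k).

Using the CDF:
P(X ≤ 11) = 0.894626

This means there's approximately a 89.5% chance that X is at most 11.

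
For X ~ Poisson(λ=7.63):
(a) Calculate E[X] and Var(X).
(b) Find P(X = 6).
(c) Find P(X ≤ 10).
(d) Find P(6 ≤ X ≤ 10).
(a) E[X] = 7.6300, Var(X) = 7.6300
(b) P(X = 6) = 0.133091
(c) P(X ≤ 10) = 0.850840
(d) P(6 ≤ X ≤ 10) = 0.623316

We have X ~ Poisson(λ=7.63).

(a) Moments:
E[X] = 7.6300
Var(X) = 7.6300
σ = √Var(X) = 2.7622

(b) Point probability using PMF:
P(X = 6) = 0.133091

(c) Cumulative probability using CDF:
P(X ≤ 10) = F(10) = 0.850840

(d) Range probability:
P(6 ≤ X ≤ 10) = P(X ≤ 10) - P(X ≤ 5)
                   = F(10) - F(5)
                   = 0.850840 - 0.227525
                   = 0.623316

This means approximately 62.3% of outcomes fall in the interval [6, 10].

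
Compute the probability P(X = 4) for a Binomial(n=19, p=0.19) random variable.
0.214128

We have X ~ Binomial(n=19, p=0.19).

For a Binomial distribution, the PMF gives us the probability of each outcome.

Using the PMF formula:
P(X = 4) = 0.214128

Rounded to 4 decimal places: 0.2141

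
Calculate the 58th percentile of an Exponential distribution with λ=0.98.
0.8852

We have X ~ Exponential(λ=0.98).

We want to find x such that P(X ≤ x) = 0.58.

This is the 58th percentile, which means 58% of values fall below this point.

Using the inverse CDF (quantile function):
x = F⁻¹(0.58) = 0.8852

Verification: P(X ≤ 0.8852) = 0.58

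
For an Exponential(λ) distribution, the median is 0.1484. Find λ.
λ = 4.6708

For X ~ Exponential(λ), the CDF is F(x) = 1 - e^(-λx).
The median m satisfies F(m) = 0.5:
1 - e^(-λm) = 0.5
e^(-λm) = 0.5
λm = ln(2)
m = ln(2) / λ

Given m = 0.1484:
λ = ln(2) / 0.1484 = 0.693147 / 0.1484 = 4.6708

Verification: ln(2) / 4.6708 = 0.1484 ✓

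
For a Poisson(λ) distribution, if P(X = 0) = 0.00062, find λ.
λ = 7.3858

For a Poisson(λ) distribution, the PMF at 0 is:
P(X = 0) = λ^0 e^(-λ) / 0! = e^(-λ)

Given P(X = 0) = 0.00062:
e^(-λ) = 0.00062
-λ = ln(0.00062)
λ = -ln(0.00062) = 7.3858

Verification: e^(-7.3858) = 0.00062 ✓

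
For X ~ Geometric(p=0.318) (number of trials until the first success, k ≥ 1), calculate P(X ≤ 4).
0.783660

We have X ~ Geometric(p=0.318) (number of trials until the first success, k ≥ 1).

The CDF gives us P(X ≤ k).

Using the CDF:
P(X ≤ 4) = 0.783660

This means there's approximately a 78.4% chance that X is at most 4.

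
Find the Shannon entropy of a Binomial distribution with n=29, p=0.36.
2.3674 nats

We have X ~ Binomial(n=29, p=0.36).

The Shannon entropy measures the uncertainty or information content of the distribution.

For a Binomial distribution with n=29, p=0.36:
H(X) = 2.3674 nats

(In bits, this would be 3.4155 bits.)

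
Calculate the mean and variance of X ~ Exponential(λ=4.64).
E[X] = 0.2155, Var(X) = 0.0464

We have X ~ Exponential(λ=4.64).

For an Exponential distribution with λ=4.64:

Expected value:
E[X] = 0.2155

Variance:
Var(X) = 0.0464

Standard deviation:
σ = √Var(X) = 0.2155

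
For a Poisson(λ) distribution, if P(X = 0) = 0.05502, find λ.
λ = 2.9001

For a Poisson(λ) distribution, the PMF at 0 is:
P(X = 0) = λ^0 e^(-λ) / 0! = e^(-λ)

Given P(X = 0) = 0.05502:
e^(-λ) = 0.05502
-λ = ln(0.05502)
λ = -ln(0.05502) = 2.9001

Verification: e^(-2.9001) = 0.05502 ✓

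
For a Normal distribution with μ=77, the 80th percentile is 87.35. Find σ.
σ = 12.2977

For X ~ Normal(μ, σ), the p-th percentile satisfies x = μ + z_p × σ,
where z_p = Φ⁻¹(p) is the standard normal quantile.

Step 1: z_{0.8} = Φ⁻¹(0.8) = 0.8416

Step 2: Solve for σ:
87.35 = 77 + 0.8416 × σ
σ = (87.35 - 77) / 0.8416
σ = 10.35 / 0.8416
σ = 12.2977

Verification: μ + z × σ = 77 + 0.8416 × 12.2977 = 87.35 ✓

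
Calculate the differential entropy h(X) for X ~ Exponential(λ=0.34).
2.0788 nats

We have X ~ Exponential(λ=0.34).

The differential entropy measures the uncertainty or information content of the distribution.

For an Exponential distribution with λ=0.34:
h(X) = 2.0788 nats

(In bits, this would be 2.9991 bits.)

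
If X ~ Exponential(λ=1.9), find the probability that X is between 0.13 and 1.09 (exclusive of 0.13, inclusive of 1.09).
0.655081

We have X ~ Exponential(λ=1.9).

To find P(0.13 < X ≤ 1.09), we use:
P(0.13 < X ≤ 1.09) = P(X ≤ 1.09) - P(X ≤ 0.13)
                 = F(1.09) - F(0.13)
                 = 0.873940 - 0.218859
                 = 0.655081

So there's approximately a 65.5% chance that X falls in this range.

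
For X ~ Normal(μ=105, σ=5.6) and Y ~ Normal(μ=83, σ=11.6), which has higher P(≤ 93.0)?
Y has higher probability (P(Y ≤ 93.0) = 0.8057 > P(X ≤ 93.0) = 0.0161)

Compute P(≤ 93.0) for each distribution:

X ~ Normal(μ=105, σ=5.6):
P(X ≤ 93.0) = 0.0161

Y ~ Normal(μ=83, σ=11.6):
P(Y ≤ 93.0) = 0.8057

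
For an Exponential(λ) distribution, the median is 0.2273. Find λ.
λ = 3.0495

For X ~ Exponential(λ), the CDF is F(x) = 1 - e^(-λx).
The median m satisfies F(m) = 0.5:
1 - e^(-λm) = 0.5
e^(-λm) = 0.5
λm = ln(2)
m = ln(2) / λ

Given m = 0.2273:
λ = ln(2) / 0.2273 = 0.693147 / 0.2273 = 3.0495

Verification: ln(2) / 3.0495 = 0.2273 ✓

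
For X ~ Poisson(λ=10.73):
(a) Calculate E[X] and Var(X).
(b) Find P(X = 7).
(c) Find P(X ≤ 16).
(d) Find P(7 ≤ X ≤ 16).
(a) E[X] = 10.7300, Var(X) = 10.7300
(b) P(X = 7) = 0.071087
(c) P(X ≤ 16) = 0.953381
(d) P(7 ≤ X ≤ 16) = 0.862969

We have X ~ Poisson(λ=10.73).

(a) Moments:
E[X] = 10.7300
Var(X) = 10.7300
σ = √Var(X) = 3.2757

(b) Point probability using PMF:
P(X = 7) = 0.071087

(c) Cumulative probability using CDF:
P(X ≤ 16) = F(16) = 0.953381

(d) Range probability:
P(7 ≤ X ≤ 16) = P(X ≤ 16) - P(X ≤ 6)
                   = F(16) - F(6)
                   = 0.953381 - 0.090412
                   = 0.862969

This means approximately 86.3% of outcomes fall in the interval [7, 16].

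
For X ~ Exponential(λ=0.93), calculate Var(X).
1.1562

We have X ~ Exponential(λ=0.93).

For an Exponential distribution with λ=0.93:
Var(X) = 1.1562

The variance measures the spread of the distribution around the mean.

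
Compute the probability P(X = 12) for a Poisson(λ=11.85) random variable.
0.114260

We have X ~ Poisson(λ=11.85).

For a Poisson distribution, the PMF gives us the probability of each outcome.

Using the PMF formula:
P(X = 12) = 0.114260

Rounded to 4 decimal places: 0.1143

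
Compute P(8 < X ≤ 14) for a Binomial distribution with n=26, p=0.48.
0.728285

We have X ~ Binomial(n=26, p=0.48).

To find P(8 < X ≤ 14), we use:
P(8 < X ≤ 14) = P(X ≤ 14) - P(X ≤ 8)
                 = F(14) - F(8)
                 = 0.786075 - 0.057790
                 = 0.728285

So there's approximately a 72.8% chance that X falls in this range.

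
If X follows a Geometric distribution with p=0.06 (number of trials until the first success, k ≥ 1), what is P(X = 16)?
0.023718

We have X ~ Geometric(p=0.06) (number of trials until the first success, k ≥ 1).

For a Geometric distribution, the PMF gives us the probability of each outcome.

Using the PMF formula:
P(X = 16) = 0.023718

Rounded to 4 decimal places: 0.0237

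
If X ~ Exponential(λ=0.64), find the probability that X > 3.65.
0.096714

We have X ~ Exponential(λ=0.64).

P(X > 3.65) = 1 - P(X ≤ 3.65)
                = 1 - F(3.65)
                = 1 - 0.903286
                = 0.096714

So there's approximately a 9.7% chance that X exceeds 3.65.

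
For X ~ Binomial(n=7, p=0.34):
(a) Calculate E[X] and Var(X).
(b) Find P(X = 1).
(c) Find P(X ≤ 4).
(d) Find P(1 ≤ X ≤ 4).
(a) E[X] = 2.3800, Var(X) = 1.5708
(b) P(X = 1) = 0.196716
(c) P(X ≤ 4) = 0.950775
(d) P(1 ≤ X ≤ 4) = 0.896224

We have X ~ Binomial(n=7, p=0.34).

(a) Moments:
E[X] = 2.3800
Var(X) = 1.5708
σ = √Var(X) = 1.2533

(b) Point probability using PMF:
P(X = 1) = 0.196716

(c) Cumulative probability using CDF:
P(X ≤ 4) = F(4) = 0.950775

(d) Range probability:
P(1 ≤ X ≤ 4) = P(X ≤ 4) - P(X ≤ 0)
                   = F(4) - F(0)
                   = 0.950775 - 0.054552
                   = 0.896224

This means approximately 89.6% of outcomes fall in the interval [1, 4].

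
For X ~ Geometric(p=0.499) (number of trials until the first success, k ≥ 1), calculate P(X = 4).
0.062750

We have X ~ Geometric(p=0.499) (number of trials until the first success, k ≥ 1).

For a Geometric distribution, the PMF gives us the probability of each outcome.

Using the PMF formula:
P(X = 4) = 0.062750

Rounded to 4 decimal places: 0.0627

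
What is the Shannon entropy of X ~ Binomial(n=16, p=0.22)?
1.9107 nats

We have X ~ Binomial(n=16, p=0.22).

The Shannon entropy measures the uncertainty or information content of the distribution.

For a Binomial distribution with n=16, p=0.22:
H(X) = 1.9107 nats

(In bits, this would be 2.7566 bits.)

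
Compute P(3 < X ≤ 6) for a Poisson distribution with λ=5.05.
0.496759

We have X ~ Poisson(λ=5.05).

To find P(3 < X ≤ 6), we use:
P(3 < X ≤ 6) = P(X ≤ 6) - P(X ≤ 3)
                 = F(6) - F(3)
                 = 0.754836 - 0.258077
                 = 0.496759

So there's approximately a 49.7% chance that X falls in this range.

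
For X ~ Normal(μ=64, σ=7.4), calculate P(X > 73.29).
0.104666

We have X ~ Normal(μ=64, σ=7.4).

P(X > 73.29) = 1 - P(X ≤ 73.29)
                = 1 - F(73.29)
                = 1 - 0.895334
                = 0.104666

So there's approximately a 10.5% chance that X exceeds 73.29.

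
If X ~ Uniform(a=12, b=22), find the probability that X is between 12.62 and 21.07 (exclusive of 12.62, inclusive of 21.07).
0.845000

We have X ~ Uniform(a=12, b=22).

To find P(12.62 < X ≤ 21.07), we use:
P(12.62 < X ≤ 21.07) = P(X ≤ 21.07) - P(X ≤ 12.62)
                 = F(21.07) - F(12.62)
                 = 0.907000 - 0.062000
                 = 0.845000

So there's approximately a 84.5% chance that X falls in this range.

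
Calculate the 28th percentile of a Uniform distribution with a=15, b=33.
20.0400

We have X ~ Uniform(a=15, b=33).

We want to find x such that P(X ≤ x) = 0.28.

This is the 28th percentile, which means 28% of values fall below this point.

Using the inverse CDF (quantile function):
x = F⁻¹(0.28) = 20.0400

Verification: P(X ≤ 20.0400) = 0.28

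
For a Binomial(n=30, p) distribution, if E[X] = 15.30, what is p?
p = 0.51

For a Binomial(n, p) distribution:
E[X] = n × p

Given n = 30 and E[X] = 15.30:
15.30 = 30 × p
p = 15.30 / 30 = 0.51

Verification: Binomial(30, 0.51) has E[X] = 15.30 ✓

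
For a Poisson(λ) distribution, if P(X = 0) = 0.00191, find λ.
λ = 6.2607

For a Poisson(λ) distribution, the PMF at 0 is:
P(X = 0) = λ^0 e^(-λ) / 0! = e^(-λ)

Given P(X = 0) = 0.00191:
e^(-λ) = 0.00191
-λ = ln(0.00191)
λ = -ln(0.00191) = 6.2607

Verification: e^(-6.2607) = 0.00191 ✓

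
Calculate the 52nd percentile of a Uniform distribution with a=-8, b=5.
-1.2400

We have X ~ Uniform(a=-8, b=5).

We want to find x such that P(X ≤ x) = 0.52.

This is the 52nd percentile, which means 52% of values fall below this point.

Using the inverse CDF (quantile function):
x = F⁻¹(0.52) = -1.2400

Verification: P(X ≤ -1.2400) = 0.52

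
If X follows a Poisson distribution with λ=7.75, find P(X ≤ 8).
0.627398

We have X ~ Poisson(λ=7.75).

The CDF gives us P(X ≤ k).

Using the CDF:
P(X ≤ 8) = 0.627398

This means there's approximately a 62.7% chance that X is at most 8.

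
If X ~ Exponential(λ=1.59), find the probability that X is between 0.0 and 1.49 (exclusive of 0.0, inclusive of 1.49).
0.906435

We have X ~ Exponential(λ=1.59).

To find P(0.0 < X ≤ 1.49), we use:
P(0.0 < X ≤ 1.49) = P(X ≤ 1.49) - P(X ≤ 0.0)
                 = F(1.49) - F(0.0)
                 = 0.906435 - 0.000000
                 = 0.906435

So there's approximately a 90.6% chance that X falls in this range.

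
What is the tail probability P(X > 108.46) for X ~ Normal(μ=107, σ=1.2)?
0.111866

We have X ~ Normal(μ=107, σ=1.2).

P(X > 108.46) = 1 - P(X ≤ 108.46)
                = 1 - F(108.46)
                = 1 - 0.888134
                = 0.111866

So there's approximately a 11.2% chance that X exceeds 108.46.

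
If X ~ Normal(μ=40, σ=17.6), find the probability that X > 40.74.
0.483231

We have X ~ Normal(μ=40, σ=17.6).

P(X > 40.74) = 1 - P(X ≤ 40.74)
                = 1 - F(40.74)
                = 1 - 0.516769
                = 0.483231

So there's approximately a 48.3% chance that X exceeds 40.74.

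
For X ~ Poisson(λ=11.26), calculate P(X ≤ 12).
0.659938

We have X ~ Poisson(λ=11.26).

The CDF gives us P(X ≤ k).

Using the CDF:
P(X ≤ 12) = 0.659938

This means there's approximately a 66.0% chance that X is at most 12.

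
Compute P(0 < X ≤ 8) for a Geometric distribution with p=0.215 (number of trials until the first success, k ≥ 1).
0.855803

We have X ~ Geometric(p=0.215) (number of trials until the first success, k ≥ 1).

To find P(0 < X ≤ 8), we use:
P(0 < X ≤ 8) = P(X ≤ 8) - P(X ≤ 0)
                 = F(8) - F(0)
                 = 0.855803 - 0.000000
                 = 0.855803

So there's approximately a 85.6% chance that X falls in this range.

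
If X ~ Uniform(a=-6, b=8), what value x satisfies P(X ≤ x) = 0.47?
0.5800

We have X ~ Uniform(a=-6, b=8).

We want to find x such that P(X ≤ x) = 0.47.

This is the 47th percentile, which means 47% of values fall below this point.

Using the inverse CDF (quantile function):
x = F⁻¹(0.47) = 0.5800

Verification: P(X ≤ 0.5800) = 0.47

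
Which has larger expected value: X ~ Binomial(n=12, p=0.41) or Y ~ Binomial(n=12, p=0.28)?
X has larger mean (4.9200 > 3.3600)

Compute the expected value for each distribution:

X ~ Binomial(n=12, p=0.41):
E[X] = 4.9200

Y ~ Binomial(n=12, p=0.28):
E[Y] = 3.3600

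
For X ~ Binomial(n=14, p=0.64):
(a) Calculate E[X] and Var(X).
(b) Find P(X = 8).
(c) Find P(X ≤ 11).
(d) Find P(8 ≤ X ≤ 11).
(a) E[X] = 8.9600, Var(X) = 3.2256
(b) P(X = 8) = 0.183997
(c) P(X ≤ 11) = 0.927140
(d) P(8 ≤ X ≤ 11) = 0.721218

We have X ~ Binomial(n=14, p=0.64).

(a) Moments:
E[X] = 8.9600
Var(X) = 3.2256
σ = √Var(X) = 1.7960

(b) Point probability using PMF:
P(X = 8) = 0.183997

(c) Cumulative probability using CDF:
P(X ≤ 11) = F(11) = 0.927140

(d) Range probability:
P(8 ≤ X ≤ 11) = P(X ≤ 11) - P(X ≤ 7)
                   = F(11) - F(7)
                   = 0.927140 - 0.205922
                   = 0.721218

This means approximately 72.1% of outcomes fall in the interval [8, 11].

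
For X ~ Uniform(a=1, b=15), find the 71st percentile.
10.9400

We have X ~ Uniform(a=1, b=15).

We want to find x such that P(X ≤ x) = 0.71.

This is the 71st percentile, which means 71% of values fall below this point.

Using the inverse CDF (quantile function):
x = F⁻¹(0.71) = 10.9400

Verification: P(X ≤ 10.9400) = 0.71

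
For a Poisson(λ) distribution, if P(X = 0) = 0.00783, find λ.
λ = 4.8498

For a Poisson(λ) distribution, the PMF at 0 is:
P(X = 0) = λ^0 e^(-λ) / 0! = e^(-λ)

Given P(X = 0) = 0.00783:
e^(-λ) = 0.00783
-λ = ln(0.00783)
λ = -ln(0.00783) = 4.8498

Verification: e^(-4.8498) = 0.00783 ✓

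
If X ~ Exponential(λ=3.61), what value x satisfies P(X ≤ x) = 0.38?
0.1324

We have X ~ Exponential(λ=3.61).

We want to find x such that P(X ≤ x) = 0.38.

This is the 38th percentile, which means 38% of values fall below this point.

Using the inverse CDF (quantile function):
x = F⁻¹(0.38) = 0.1324

Verification: P(X ≤ 0.1324) = 0.38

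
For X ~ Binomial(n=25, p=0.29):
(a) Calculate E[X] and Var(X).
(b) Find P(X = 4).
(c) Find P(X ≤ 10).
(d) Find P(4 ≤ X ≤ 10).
(a) E[X] = 7.2500, Var(X) = 5.1475
(b) P(X = 4) = 0.067314
(c) P(X ≤ 10) = 0.920542
(d) P(4 ≤ X ≤ 10) = 0.878865

We have X ~ Binomial(n=25, p=0.29).

(a) Moments:
E[X] = 7.2500
Var(X) = 5.1475
σ = √Var(X) = 2.2688

(b) Point probability using PMF:
P(X = 4) = 0.067314

(c) Cumulative probability using CDF:
P(X ≤ 10) = F(10) = 0.920542

(d) Range probability:
P(4 ≤ X ≤ 10) = P(X ≤ 10) - P(X ≤ 3)
                   = F(10) - F(3)
                   = 0.920542 - 0.041677
                   = 0.878865

This means approximately 87.9% of outcomes fall in the interval [4, 10].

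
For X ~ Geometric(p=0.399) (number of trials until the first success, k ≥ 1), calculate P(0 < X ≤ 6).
0.952875

We have X ~ Geometric(p=0.399) (number of trials until the first success, k ≥ 1).

To find P(0 < X ≤ 6), we use:
P(0 < X ≤ 6) = P(X ≤ 6) - P(X ≤ 0)
                 = F(6) - F(0)
                 = 0.952875 - 0.000000
                 = 0.952875

So there's approximately a 95.3% chance that X falls in this range.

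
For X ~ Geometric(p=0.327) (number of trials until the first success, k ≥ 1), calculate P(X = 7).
0.030384

We have X ~ Geometric(p=0.327) (number of trials until the first success, k ≥ 1).

For a Geometric distribution, the PMF gives us the probability of each outcome.

Using the PMF formula:
P(X = 7) = 0.030384

Rounded to 4 decimal places: 0.0304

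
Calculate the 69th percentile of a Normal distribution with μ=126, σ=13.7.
132.7931

We have X ~ Normal(μ=126, σ=13.7).

We want to find x such that P(X ≤ x) = 0.69.

This is the 69th percentile, which means 69% of values fall below this point.

Using the inverse CDF (quantile function):
x = F⁻¹(0.69) = 132.7931

Verification: P(X ≤ 132.7931) = 0.69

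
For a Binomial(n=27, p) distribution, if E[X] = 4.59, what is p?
p = 0.17

For a Binomial(n, p) distribution:
E[X] = n × p

Given n = 27 and E[X] = 4.59:
4.59 = 27 × p
p = 4.59 / 27 = 0.17

Verification: Binomial(27, 0.17) has E[X] = 4.59 ✓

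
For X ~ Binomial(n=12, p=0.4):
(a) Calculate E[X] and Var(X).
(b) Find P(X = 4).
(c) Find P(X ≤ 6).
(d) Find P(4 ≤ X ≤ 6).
(a) E[X] = 4.8000, Var(X) = 2.8800
(b) P(X = 4) = 0.212841
(c) P(X ≤ 6) = 0.841788
(d) P(4 ≤ X ≤ 6) = 0.616450

We have X ~ Binomial(n=12, p=0.4).

(a) Moments:
E[X] = 4.8000
Var(X) = 2.8800
σ = √Var(X) = 1.6971

(b) Point probability using PMF:
P(X = 4) = 0.212841

(c) Cumulative probability using CDF:
P(X ≤ 6) = F(6) = 0.841788

(d) Range probability:
P(4 ≤ X ≤ 6) = P(X ≤ 6) - P(X ≤ 3)
                   = F(6) - F(3)
                   = 0.841788 - 0.225337
                   = 0.616450

This means approximately 61.6% of outcomes fall in the interval [4, 6].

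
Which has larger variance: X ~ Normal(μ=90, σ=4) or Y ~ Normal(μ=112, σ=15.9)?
Y has larger variance (252.8100 > 16.0000)

Compute the variance for each distribution:

X ~ Normal(μ=90, σ=4):
Var(X) = 16.0000

Y ~ Normal(μ=112, σ=15.9):
Var(Y) = 252.8100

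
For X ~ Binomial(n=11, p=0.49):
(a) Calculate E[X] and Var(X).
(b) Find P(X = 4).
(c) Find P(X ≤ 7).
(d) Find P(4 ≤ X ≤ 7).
(a) E[X] = 5.3900, Var(X) = 2.7489
(b) P(X = 4) = 0.170722
(c) P(X ≤ 7) = 0.899099
(d) P(4 ≤ X ≤ 7) = 0.772407

We have X ~ Binomial(n=11, p=0.49).

(a) Moments:
E[X] = 5.3900
Var(X) = 2.7489
σ = √Var(X) = 1.6580

(b) Point probability using PMF:
P(X = 4) = 0.170722

(c) Cumulative probability using CDF:
P(X ≤ 7) = F(7) = 0.899099

(d) Range probability:
P(4 ≤ X ≤ 7) = P(X ≤ 7) - P(X ≤ 3)
                   = F(7) - F(3)
                   = 0.899099 - 0.126692
                   = 0.772407

This means approximately 77.2% of outcomes fall in the interval [4, 7].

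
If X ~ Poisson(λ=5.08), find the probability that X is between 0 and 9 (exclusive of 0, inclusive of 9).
0.958957

We have X ~ Poisson(λ=5.08).

To find P(0 < X ≤ 9), we use:
P(0 < X ≤ 9) = P(X ≤ 9) - P(X ≤ 0)
                 = F(9) - F(0)
                 = 0.965177 - 0.006220
                 = 0.958957

So there's approximately a 95.9% chance that X falls in this range.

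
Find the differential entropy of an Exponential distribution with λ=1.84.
0.3902 nats

We have X ~ Exponential(λ=1.84).

The differential entropy measures the uncertainty or information content of the distribution.

For an Exponential distribution with λ=1.84:
h(X) = 0.3902 nats

(In bits, this would be 0.5630 bits.)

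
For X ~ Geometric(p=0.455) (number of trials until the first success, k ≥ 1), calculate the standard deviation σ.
1.6225

We have X ~ Geometric(p=0.455) (number of trials until the first success, k ≥ 1).

For a Geometric distribution with p=0.455 (number of trials until the first success, k ≥ 1):
σ = √Var(X) = 1.6225

The standard deviation is the square root of the variance.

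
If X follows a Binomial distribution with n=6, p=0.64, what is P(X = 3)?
0.244612

We have X ~ Binomial(n=6, p=0.64).

For a Binomial distribution, the PMF gives us the probability of each outcome.

Using the PMF formula:
P(X = 3) = 0.244612

Rounded to 4 decimal places: 0.2446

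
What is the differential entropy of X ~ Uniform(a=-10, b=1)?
2.3979 nats

We have X ~ Uniform(a=-10, b=1).

The differential entropy measures the uncertainty or information content of the distribution.

For a Uniform distribution with a=-10, b=1:
h(X) = 2.3979 nats

(In bits, this would be 3.4594 bits.)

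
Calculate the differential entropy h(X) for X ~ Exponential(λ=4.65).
-0.5369 nats

We have X ~ Exponential(λ=4.65).

The differential entropy measures the uncertainty or information content of the distribution.

For an Exponential distribution with λ=4.65:
h(X) = -0.5369 nats

(In bits, this would be -0.7745 bits.)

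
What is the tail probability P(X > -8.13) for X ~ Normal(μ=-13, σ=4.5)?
0.139577

We have X ~ Normal(μ=-13, σ=4.5).

P(X > -8.13) = 1 - P(X ≤ -8.13)
                = 1 - F(-8.13)
                = 1 - 0.860423
                = 0.139577

So there's approximately a 14.0% chance that X exceeds -8.13.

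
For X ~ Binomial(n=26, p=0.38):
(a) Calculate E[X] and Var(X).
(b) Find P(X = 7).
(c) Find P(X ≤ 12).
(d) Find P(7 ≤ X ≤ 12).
(a) E[X] = 9.8800, Var(X) = 6.1256
(b) P(X = 7) = 0.085511
(c) P(X ≤ 12) = 0.854842
(d) P(7 ≤ X ≤ 12) = 0.771855

We have X ~ Binomial(n=26, p=0.38).

(a) Moments:
E[X] = 9.8800
Var(X) = 6.1256
σ = √Var(X) = 2.4750

(b) Point probability using PMF:
P(X = 7) = 0.085511

(c) Cumulative probability using CDF:
P(X ≤ 12) = F(12) = 0.854842

(d) Range probability:
P(7 ≤ X ≤ 12) = P(X ≤ 12) - P(X ≤ 6)
                   = F(12) - F(6)
                   = 0.854842 - 0.082987
                   = 0.771855

This means approximately 77.2% of outcomes fall in the interval [7, 12].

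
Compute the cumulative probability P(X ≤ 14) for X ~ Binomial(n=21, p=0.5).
0.960823

We have X ~ Binomial(n=21, p=0.5).

The CDF gives us P(X ≤ k).

Using the CDF:
P(X ≤ 14) = 0.960823

This means there's approximately a 96.1% chance that X is at most 14.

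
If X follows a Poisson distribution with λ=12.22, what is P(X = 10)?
0.100895

We have X ~ Poisson(λ=12.22).

For a Poisson distribution, the PMF gives us the probability of each outcome.

Using the PMF formula:
P(X = 10) = 0.100895

Rounded to 4 decimal places: 0.1009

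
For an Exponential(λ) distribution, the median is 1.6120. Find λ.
λ = 0.4300

For X ~ Exponential(λ), the CDF is F(x) = 1 - e^(-λx).
The median m satisfies F(m) = 0.5:
1 - e^(-λm) = 0.5
e^(-λm) = 0.5
λm = ln(2)
m = ln(2) / λ

Given m = 1.6120:
λ = ln(2) / 1.6120 = 0.693147 / 1.6120 = 0.4300

Verification: ln(2) / 0.4300 = 1.6120 ✓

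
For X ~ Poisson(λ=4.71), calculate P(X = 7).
0.091873

We have X ~ Poisson(λ=4.71).

For a Poisson distribution, the PMF gives us the probability of each outcome.

Using the PMF formula:
P(X = 7) = 0.091873

Rounded to 4 decimal places: 0.0919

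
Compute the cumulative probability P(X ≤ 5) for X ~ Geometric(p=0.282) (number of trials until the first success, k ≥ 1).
0.809181

We have X ~ Geometric(p=0.282) (number of trials until the first success, k ≥ 1).

The CDF gives us P(X ≤ k).

Using the CDF:
P(X ≤ 5) = 0.809181

This means there's approximately a 80.9% chance that X is at most 5.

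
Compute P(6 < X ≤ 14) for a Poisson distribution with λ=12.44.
0.695072

We have X ~ Poisson(λ=12.44).

To find P(6 < X ≤ 14), we use:
P(6 < X ≤ 14) = P(X ≤ 14) - P(X ≤ 6)
                 = F(14) - F(6)
                 = 0.730842 - 0.035771
                 = 0.695072

So there's approximately a 69.5% chance that X falls in this range.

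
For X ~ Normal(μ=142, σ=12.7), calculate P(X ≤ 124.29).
0.081585

We have X ~ Normal(μ=142, σ=12.7).

The CDF gives us P(X ≤ k).

Using the CDF:
P(X ≤ 124.29) = 0.081585

This means there's approximately a 8.2% chance that X is at most 124.29.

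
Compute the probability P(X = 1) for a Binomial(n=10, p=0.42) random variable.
0.031196

We have X ~ Binomial(n=10, p=0.42).

For a Binomial distribution, the PMF gives us the probability of each outcome.

Using the PMF formula:
P(X = 1) = 0.031196

Rounded to 4 decimal places: 0.0312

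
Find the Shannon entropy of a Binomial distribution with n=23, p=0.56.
2.2859 nats

We have X ~ Binomial(n=23, p=0.56).

The Shannon entropy measures the uncertainty or information content of the distribution.

For a Binomial distribution with n=23, p=0.56:
H(X) = 2.2859 nats

(In bits, this would be 3.2978 bits.)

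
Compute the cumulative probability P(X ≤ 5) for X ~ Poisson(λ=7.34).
0.259404

We have X ~ Poisson(λ=7.34).

The CDF gives us P(X ≤ k).

Using the CDF:
P(X ≤ 5) = 0.259404

This means there's approximately a 25.9% chance that X is at most 5.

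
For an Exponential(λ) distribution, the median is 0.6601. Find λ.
λ = 1.0501

For X ~ Exponential(λ), the CDF is F(x) = 1 - e^(-λx).
The median m satisfies F(m) = 0.5:
1 - e^(-λm) = 0.5
e^(-λm) = 0.5
λm = ln(2)
m = ln(2) / λ

Given m = 0.6601:
λ = ln(2) / 0.6601 = 0.693147 / 0.6601 = 1.0501

Verification: ln(2) / 1.0501 = 0.6601 ✓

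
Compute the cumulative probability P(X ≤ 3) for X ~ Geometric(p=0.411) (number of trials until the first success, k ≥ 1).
0.795664

We have X ~ Geometric(p=0.411) (number of trials until the first success, k ≥ 1).

The CDF gives us P(X ≤ k).

Using the CDF:
P(X ≤ 3) = 0.795664

This means there's approximately a 79.6% chance that X is at most 3.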